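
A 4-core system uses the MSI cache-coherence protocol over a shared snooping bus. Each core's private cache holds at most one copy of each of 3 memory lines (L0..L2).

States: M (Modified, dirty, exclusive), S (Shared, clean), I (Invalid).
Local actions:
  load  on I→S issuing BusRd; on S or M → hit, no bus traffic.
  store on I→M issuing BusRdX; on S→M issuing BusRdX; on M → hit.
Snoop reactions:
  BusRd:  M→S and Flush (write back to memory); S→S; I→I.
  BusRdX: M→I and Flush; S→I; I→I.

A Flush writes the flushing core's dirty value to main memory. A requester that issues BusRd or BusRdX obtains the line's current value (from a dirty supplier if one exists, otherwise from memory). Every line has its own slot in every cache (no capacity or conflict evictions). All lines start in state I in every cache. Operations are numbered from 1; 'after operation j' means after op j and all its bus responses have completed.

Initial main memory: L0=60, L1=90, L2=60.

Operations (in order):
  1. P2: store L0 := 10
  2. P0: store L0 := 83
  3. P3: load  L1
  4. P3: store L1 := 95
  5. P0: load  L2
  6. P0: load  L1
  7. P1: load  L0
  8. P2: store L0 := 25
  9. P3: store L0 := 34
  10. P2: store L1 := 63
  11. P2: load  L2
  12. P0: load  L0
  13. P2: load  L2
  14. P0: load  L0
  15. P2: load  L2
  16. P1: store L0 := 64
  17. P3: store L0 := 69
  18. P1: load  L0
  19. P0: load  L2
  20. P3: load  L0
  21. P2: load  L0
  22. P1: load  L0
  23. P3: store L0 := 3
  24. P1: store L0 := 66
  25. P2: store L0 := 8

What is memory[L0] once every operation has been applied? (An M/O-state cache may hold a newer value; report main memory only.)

memory[L0] = 66

[1] P2: store L0 := 10 | P0:I, P1:I, P2:M(10), P3:I | bus: BusRdX
[2] P0: store L0 := 83 | P0:M(83), P1:I, P2:I, P3:I | bus: BusRdX,Flush
[3] P3: load  L1 | P0:I, P1:I, P2:I, P3:S(90) | bus: BusRd
[4] P3: store L1 := 95 | P0:I, P1:I, P2:I, P3:M(95) | bus: BusRdX
[5] P0: load  L2 | P0:S(60), P1:I, P2:I, P3:I | bus: BusRd
[6] P0: load  L1 | P0:S(95), P1:I, P2:I, P3:S(95) | bus: BusRd,Flush
[7] P1: load  L0 | P0:S(83), P1:S(83), P2:I, P3:I | bus: BusRd,Flush
[8] P2: store L0 := 25 | P0:I, P1:I, P2:M(25), P3:I | bus: BusRdX
[9] P3: store L0 := 34 | P0:I, P1:I, P2:I, P3:M(34) | bus: BusRdX,Flush
[10] P2: store L1 := 63 | P0:I, P1:I, P2:M(63), P3:I | bus: BusRdX
[11] P2: load  L2 | P0:S(60), P1:I, P2:S(60), P3:I | bus: BusRd
[12] P0: load  L0 | P0:S(34), P1:I, P2:I, P3:S(34) | bus: BusRd,Flush
[13] P2: load  L2 | P0:S(60), P1:I, P2:S(60), P3:I | bus: none
[14] P0: load  L0 | P0:S(34), P1:I, P2:I, P3:S(34) | bus: none
[15] P2: load  L2 | P0:S(60), P1:I, P2:S(60), P3:I | bus: none
[16] P1: store L0 := 64 | P0:I, P1:M(64), P2:I, P3:I | bus: BusRdX
[17] P3: store L0 := 69 | P0:I, P1:I, P2:I, P3:M(69) | bus: BusRdX,Flush
[18] P1: load  L0 | P0:I, P1:S(69), P2:I, P3:S(69) | bus: BusRd,Flush
[19] P0: load  L2 | P0:S(60), P1:I, P2:S(60), P3:I | bus: none
[20] P3: load  L0 | P0:I, P1:S(69), P2:I, P3:S(69) | bus: none
[21] P2: load  L0 | P0:I, P1:S(69), P2:S(69), P3:S(69) | bus: BusRd
[22] P1: load  L0 | P0:I, P1:S(69), P2:S(69), P3:S(69) | bus: none
[23] P3: store L0 := 3 | P0:I, P1:I, P2:I, P3:M(3) | bus: BusRdX
[24] P1: store L0 := 66 | P0:I, P1:M(66), P2:I, P3:I | bus: BusRdX,Flush
[25] P2: store L0 := 8 | P0:I, P1:I, P2:M(8), P3:I | bus: BusRdX,Flush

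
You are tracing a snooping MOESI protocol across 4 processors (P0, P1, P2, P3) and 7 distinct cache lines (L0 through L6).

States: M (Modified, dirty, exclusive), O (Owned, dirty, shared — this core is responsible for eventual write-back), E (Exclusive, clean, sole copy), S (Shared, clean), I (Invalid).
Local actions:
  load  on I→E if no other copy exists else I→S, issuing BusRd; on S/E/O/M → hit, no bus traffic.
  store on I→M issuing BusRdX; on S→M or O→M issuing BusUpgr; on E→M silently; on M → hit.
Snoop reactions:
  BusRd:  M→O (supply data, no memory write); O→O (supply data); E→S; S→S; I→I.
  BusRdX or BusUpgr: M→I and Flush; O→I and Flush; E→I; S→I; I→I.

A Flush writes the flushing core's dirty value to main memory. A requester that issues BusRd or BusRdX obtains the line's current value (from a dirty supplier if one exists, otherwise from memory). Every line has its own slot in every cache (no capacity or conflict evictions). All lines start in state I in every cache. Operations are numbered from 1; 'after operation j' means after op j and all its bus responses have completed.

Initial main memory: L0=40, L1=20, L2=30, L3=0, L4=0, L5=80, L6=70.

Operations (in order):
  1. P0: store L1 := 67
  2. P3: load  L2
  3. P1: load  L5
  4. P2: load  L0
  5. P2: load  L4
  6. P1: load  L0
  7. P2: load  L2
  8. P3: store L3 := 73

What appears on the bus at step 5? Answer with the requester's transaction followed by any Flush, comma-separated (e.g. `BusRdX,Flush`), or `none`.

step 1: P0: store L1 := 67  ⟶  MIII  (L1)  txn=BusRdX  M[L1]=20
step 2: P3: load  L2  ⟶  IIIE  (L2)  txn=BusRd  M[L2]=30
step 3: P1: load  L5  ⟶  IEII  (L5)  txn=BusRd  M[L5]=80
step 4: P2: load  L0  ⟶  IIEI  (L0)  txn=BusRd  M[L0]=40
step 5: P2: load  L4  ⟶  IIEI  (L4)  txn=BusRd  M[L4]=0
step 6: P1: load  L0  ⟶  ISSI  (L0)  txn=BusRd  M[L0]=40
step 7: P2: load  L2  ⟶  IISS  (L2)  txn=BusRd  M[L2]=30
step 8: P3: store L3 := 73  ⟶  IIIM  (L3)  txn=BusRdX  M[L3]=0

bus = BusRd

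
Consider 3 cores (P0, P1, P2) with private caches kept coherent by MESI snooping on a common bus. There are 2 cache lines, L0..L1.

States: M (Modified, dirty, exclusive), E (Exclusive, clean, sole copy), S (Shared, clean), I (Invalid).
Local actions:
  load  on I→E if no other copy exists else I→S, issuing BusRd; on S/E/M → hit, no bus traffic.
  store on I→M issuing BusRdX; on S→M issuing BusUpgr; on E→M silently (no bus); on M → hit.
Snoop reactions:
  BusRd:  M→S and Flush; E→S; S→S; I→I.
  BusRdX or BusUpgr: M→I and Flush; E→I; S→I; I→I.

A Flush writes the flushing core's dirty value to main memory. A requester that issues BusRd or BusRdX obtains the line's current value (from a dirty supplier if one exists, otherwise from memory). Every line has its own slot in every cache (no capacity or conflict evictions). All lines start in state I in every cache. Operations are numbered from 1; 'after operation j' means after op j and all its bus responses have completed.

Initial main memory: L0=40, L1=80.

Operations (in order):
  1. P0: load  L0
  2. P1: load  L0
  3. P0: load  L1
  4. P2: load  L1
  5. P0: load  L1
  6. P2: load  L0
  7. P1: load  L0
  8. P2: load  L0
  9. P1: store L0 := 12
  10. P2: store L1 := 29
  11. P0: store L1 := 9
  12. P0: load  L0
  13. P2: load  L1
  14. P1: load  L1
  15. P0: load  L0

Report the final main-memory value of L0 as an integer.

memory[L0] = 12

1. P0: load  L0  bus=[BusRd]  L0: P0=E P1=I P2=I  mem[L0]=40
2. P1: load  L0  bus=[BusRd]  L0: P0=S P1=S P2=I  mem[L0]=40
3. P0: load  L1  bus=[BusRd]  L1: P0=E P1=I P2=I  mem[L1]=80
4. P2: load  L1  bus=[BusRd]  L1: P0=S P1=I P2=S  mem[L1]=80
5. P0: load  L1  bus=[-]  L1: P0=S P1=I P2=S  mem[L1]=80
6. P2: load  L0  bus=[BusRd]  L0: P0=S P1=S P2=S  mem[L0]=40
7. P1: load  L0  bus=[-]  L0: P0=S P1=S P2=S  mem[L0]=40
8. P2: load  L0  bus=[-]  L0: P0=S P1=S P2=S  mem[L0]=40
9. P1: store L0 := 12  bus=[BusUpgr]  L0: P0=I P1=M P2=I  mem[L0]=40
10. P2: store L1 := 29  bus=[BusUpgr]  L1: P0=I P1=I P2=M  mem[L1]=80
11. P0: store L1 := 9  bus=[BusRdX,Flush]  L1: P0=M P1=I P2=I  mem[L1]=29
12. P0: load  L0  bus=[BusRd,Flush]  L0: P0=S P1=S P2=I  mem[L0]=12
13. P2: load  L1  bus=[BusRd,Flush]  L1: P0=S P1=I P2=S  mem[L1]=9
14. P1: load  L1  bus=[BusRd]  L1: P0=S P1=S P2=S  mem[L1]=9
15. P0: load  L0  bus=[-]  L0: P0=S P1=S P2=I  mem[L0]=12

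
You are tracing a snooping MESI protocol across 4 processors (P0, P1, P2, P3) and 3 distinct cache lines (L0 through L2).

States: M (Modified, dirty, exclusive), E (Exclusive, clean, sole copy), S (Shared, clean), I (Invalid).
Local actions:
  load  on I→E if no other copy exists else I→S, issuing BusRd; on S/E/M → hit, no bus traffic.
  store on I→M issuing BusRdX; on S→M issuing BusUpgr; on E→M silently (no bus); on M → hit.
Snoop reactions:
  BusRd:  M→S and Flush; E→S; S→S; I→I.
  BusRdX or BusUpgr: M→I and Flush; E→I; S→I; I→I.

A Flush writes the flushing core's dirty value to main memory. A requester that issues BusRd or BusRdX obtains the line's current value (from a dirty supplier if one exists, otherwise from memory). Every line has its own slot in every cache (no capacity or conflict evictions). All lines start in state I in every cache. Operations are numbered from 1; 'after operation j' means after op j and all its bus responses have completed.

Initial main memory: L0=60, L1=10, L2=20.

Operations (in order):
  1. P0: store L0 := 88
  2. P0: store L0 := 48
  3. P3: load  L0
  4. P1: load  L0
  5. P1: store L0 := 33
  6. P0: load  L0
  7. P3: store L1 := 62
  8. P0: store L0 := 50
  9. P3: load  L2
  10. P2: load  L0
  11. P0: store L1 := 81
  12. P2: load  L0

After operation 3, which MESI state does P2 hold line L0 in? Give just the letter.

state = I

step 1: P0: store L0 := 88  ⟶  MIII  (L0)  txn=BusRdX  M[L0]=60
step 2: P0: store L0 := 48  ⟶  MIII  (L0)  txn=∅  M[L0]=60
step 3: P3: load  L0  ⟶  SIIS  (L0)  txn=BusRd+Flush  M[L0]=48
step 4: P1: load  L0  ⟶  SSIS  (L0)  txn=BusRd  M[L0]=48
step 5: P1: store L0 := 33  ⟶  IMII  (L0)  txn=BusUpgr  M[L0]=48
step 6: P0: load  L0  ⟶  SSII  (L0)  txn=BusRd+Flush  M[L0]=33
step 7: P3: store L1 := 62  ⟶  IIIM  (L1)  txn=BusRdX  M[L1]=10
step 8: P0: store L0 := 50  ⟶  MIII  (L0)  txn=BusUpgr  M[L0]=33
step 9: P3: load  L2  ⟶  IIIE  (L2)  txn=BusRd  M[L2]=20
step 10: P2: load  L0  ⟶  SISI  (L0)  txn=BusRd+Flush  M[L0]=50
step 11: P0: store L1 := 81  ⟶  MIII  (L1)  txn=BusRdX+Flush  M[L1]=62
step 12: P2: load  L0  ⟶  SISI  (L0)  txn=∅  M[L0]=50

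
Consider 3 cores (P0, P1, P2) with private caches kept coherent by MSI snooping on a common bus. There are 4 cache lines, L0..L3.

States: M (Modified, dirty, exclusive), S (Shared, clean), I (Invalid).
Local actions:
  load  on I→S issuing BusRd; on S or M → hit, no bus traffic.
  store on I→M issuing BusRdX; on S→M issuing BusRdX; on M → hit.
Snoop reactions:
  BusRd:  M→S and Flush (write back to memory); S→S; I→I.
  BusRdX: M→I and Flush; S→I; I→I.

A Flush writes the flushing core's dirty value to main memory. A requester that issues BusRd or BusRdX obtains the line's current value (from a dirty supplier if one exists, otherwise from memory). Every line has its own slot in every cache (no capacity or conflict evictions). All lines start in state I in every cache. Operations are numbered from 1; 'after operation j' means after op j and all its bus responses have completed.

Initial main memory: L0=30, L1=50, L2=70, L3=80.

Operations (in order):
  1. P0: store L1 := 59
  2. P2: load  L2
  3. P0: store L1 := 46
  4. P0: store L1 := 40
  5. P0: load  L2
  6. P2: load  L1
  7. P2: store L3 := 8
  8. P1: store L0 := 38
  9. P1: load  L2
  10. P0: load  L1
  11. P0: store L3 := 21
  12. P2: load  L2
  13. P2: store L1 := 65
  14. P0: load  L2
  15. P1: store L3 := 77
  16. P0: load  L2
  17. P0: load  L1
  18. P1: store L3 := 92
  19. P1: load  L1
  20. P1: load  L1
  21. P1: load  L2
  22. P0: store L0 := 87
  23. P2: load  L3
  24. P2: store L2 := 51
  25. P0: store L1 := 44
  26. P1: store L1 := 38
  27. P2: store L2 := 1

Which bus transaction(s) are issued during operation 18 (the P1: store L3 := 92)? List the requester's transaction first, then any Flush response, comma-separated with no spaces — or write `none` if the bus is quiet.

bus = none

  op1 P0: store L1 := 59 → M/I/I on L1; bus BusRdX; mem=50
  op2 P2: load  L2 → I/I/S on L2; bus BusRd; mem=70
  op3 P0: store L1 := 46 → M/I/I on L1; bus (none); mem=50
  op4 P0: store L1 := 40 → M/I/I on L1; bus (none); mem=50
  op5 P0: load  L2 → S/I/S on L2; bus BusRd; mem=70
  op6 P2: load  L1 → S/I/S on L1; bus BusRd Flush; mem=40
  op7 P2: store L3 := 8 → I/I/M on L3; bus BusRdX; mem=80
  op8 P1: store L0 := 38 → I/M/I on L0; bus BusRdX; mem=30
  op9 P1: load  L2 → S/S/S on L2; bus BusRd; mem=70
  op10 P0: load  L1 → S/I/S on L1; bus (none); mem=40
  op11 P0: store L3 := 21 → M/I/I on L3; bus BusRdX Flush; mem=8
  op12 P2: load  L2 → S/S/S on L2; bus (none); mem=70
  op13 P2: store L1 := 65 → I/I/M on L1; bus BusRdX; mem=40
  op14 P0: load  L2 → S/S/S on L2; bus (none); mem=70
  op15 P1: store L3 := 77 → I/M/I on L3; bus BusRdX Flush; mem=21
  op16 P0: load  L2 → S/S/S on L2; bus (none); mem=70
  op17 P0: load  L1 → S/I/S on L1; bus BusRd Flush; mem=65
  op18 P1: store L3 := 92 → I/M/I on L3; bus (none); mem=21
  op19 P1: load  L1 → S/S/S on L1; bus BusRd; mem=65
  op20 P1: load  L1 → S/S/S on L1; bus (none); mem=65
  op21 P1: load  L2 → S/S/S on L2; bus (none); mem=70
  op22 P0: store L0 := 87 → M/I/I on L0; bus BusRdX Flush; mem=38
  op23 P2: load  L3 → I/S/S on L3; bus BusRd Flush; mem=92
  op24 P2: store L2 := 51 → I/I/M on L2; bus BusRdX; mem=70
  op25 P0: store L1 := 44 → M/I/I on L1; bus BusRdX; mem=65
  op26 P1: store L1 := 38 → I/M/I on L1; bus BusRdX Flush; mem=44
  op27 P2: store L2 := 1 → I/I/M on L2; bus (none); mem=70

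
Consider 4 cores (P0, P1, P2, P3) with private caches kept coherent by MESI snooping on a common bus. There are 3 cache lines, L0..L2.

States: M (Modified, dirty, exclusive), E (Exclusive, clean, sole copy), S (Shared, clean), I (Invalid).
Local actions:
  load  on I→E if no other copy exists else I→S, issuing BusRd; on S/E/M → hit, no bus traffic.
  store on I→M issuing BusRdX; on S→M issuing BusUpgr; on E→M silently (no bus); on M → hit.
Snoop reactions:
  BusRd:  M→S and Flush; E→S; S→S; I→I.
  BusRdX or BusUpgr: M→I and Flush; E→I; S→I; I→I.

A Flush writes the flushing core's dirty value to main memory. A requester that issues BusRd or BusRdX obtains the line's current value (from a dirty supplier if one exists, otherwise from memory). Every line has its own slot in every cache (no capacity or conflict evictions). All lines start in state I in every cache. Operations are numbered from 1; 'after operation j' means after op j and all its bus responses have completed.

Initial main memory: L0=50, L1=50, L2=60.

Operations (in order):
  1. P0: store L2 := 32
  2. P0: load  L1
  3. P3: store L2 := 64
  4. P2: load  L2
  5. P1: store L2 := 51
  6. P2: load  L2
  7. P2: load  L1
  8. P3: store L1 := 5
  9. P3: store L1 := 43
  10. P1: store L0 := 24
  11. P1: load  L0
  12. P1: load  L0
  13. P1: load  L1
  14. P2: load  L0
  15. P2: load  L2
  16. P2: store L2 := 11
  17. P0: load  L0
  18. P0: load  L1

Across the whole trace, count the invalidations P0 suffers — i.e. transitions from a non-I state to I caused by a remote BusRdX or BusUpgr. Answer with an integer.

invalidations = 2

step 1: P0: store L2 := 32  ⟶  MIII  (L2)  txn=BusRdX  M[L2]=60
step 2: P0: load  L1  ⟶  EIII  (L1)  txn=BusRd  M[L1]=50
step 3: P3: store L2 := 64  ⟶  IIIM  (L2)  txn=BusRdX+Flush  M[L2]=32
step 4: P2: load  L2  ⟶  IISS  (L2)  txn=BusRd+Flush  M[L2]=64
step 5: P1: store L2 := 51  ⟶  IMII  (L2)  txn=BusRdX  M[L2]=64
step 6: P2: load  L2  ⟶  ISSI  (L2)  txn=BusRd+Flush  M[L2]=51
step 7: P2: load  L1  ⟶  SISI  (L1)  txn=BusRd  M[L1]=50
step 8: P3: store L1 := 5  ⟶  IIIM  (L1)  txn=BusRdX  M[L1]=50
step 9: P3: store L1 := 43  ⟶  IIIM  (L1)  txn=∅  M[L1]=50
step 10: P1: store L0 := 24  ⟶  IMII  (L0)  txn=BusRdX  M[L0]=50
step 11: P1: load  L0  ⟶  IMII  (L0)  txn=∅  M[L0]=50
step 12: P1: load  L0  ⟶  IMII  (L0)  txn=∅  M[L0]=50
step 13: P1: load  L1  ⟶  ISIS  (L1)  txn=BusRd+Flush  M[L1]=43
step 14: P2: load  L0  ⟶  ISSI  (L0)  txn=BusRd+Flush  M[L0]=24
step 15: P2: load  L2  ⟶  ISSI  (L2)  txn=∅  M[L2]=51
step 16: P2: store L2 := 11  ⟶  IIMI  (L2)  txn=BusUpgr  M[L2]=51
step 17: P0: load  L0  ⟶  SSSI  (L0)  txn=BusRd  M[L0]=24
step 18: P0: load  L1  ⟶  SSIS  (L1)  txn=BusRd  M[L1]=43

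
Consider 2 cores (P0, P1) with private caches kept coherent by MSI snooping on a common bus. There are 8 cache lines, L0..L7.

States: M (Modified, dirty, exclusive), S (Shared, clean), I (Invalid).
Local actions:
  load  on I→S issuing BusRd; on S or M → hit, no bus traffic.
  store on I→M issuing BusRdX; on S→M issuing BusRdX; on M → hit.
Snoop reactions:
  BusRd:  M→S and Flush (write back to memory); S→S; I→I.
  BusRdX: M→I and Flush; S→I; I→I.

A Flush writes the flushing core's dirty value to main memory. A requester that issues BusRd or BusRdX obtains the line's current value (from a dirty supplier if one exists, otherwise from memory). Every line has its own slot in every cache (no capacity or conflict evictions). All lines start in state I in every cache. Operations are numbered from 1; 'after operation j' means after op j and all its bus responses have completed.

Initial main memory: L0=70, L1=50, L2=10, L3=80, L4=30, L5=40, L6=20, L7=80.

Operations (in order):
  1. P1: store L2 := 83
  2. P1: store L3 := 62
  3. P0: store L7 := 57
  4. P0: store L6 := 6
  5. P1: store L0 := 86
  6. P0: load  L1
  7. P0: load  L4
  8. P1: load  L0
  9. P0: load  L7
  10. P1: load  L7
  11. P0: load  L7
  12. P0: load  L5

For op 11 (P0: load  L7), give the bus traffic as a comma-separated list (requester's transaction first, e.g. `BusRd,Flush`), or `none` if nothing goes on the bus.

1. P1: store L2 := 83  bus=[BusRdX]  L2: P0=I P1=M  mem[L2]=10
2. P1: store L3 := 62  bus=[BusRdX]  L3: P0=I P1=M  mem[L3]=80
3. P0: store L7 := 57  bus=[BusRdX]  L7: P0=M P1=I  mem[L7]=80
4. P0: store L6 := 6  bus=[BusRdX]  L6: P0=M P1=I  mem[L6]=20
5. P1: store L0 := 86  bus=[BusRdX]  L0: P0=I P1=M  mem[L0]=70
6. P0: load  L1  bus=[BusRd]  L1: P0=S P1=I  mem[L1]=50
7. P0: load  L4  bus=[BusRd]  L4: P0=S P1=I  mem[L4]=30
8. P1: load  L0  bus=[-]  L0: P0=I P1=M  mem[L0]=70
9. P0: load  L7  bus=[-]  L7: P0=M P1=I  mem[L7]=80
10. P1: load  L7  bus=[BusRd,Flush]  L7: P0=S P1=S  mem[L7]=57
11. P0: load  L7  bus=[-]  L7: P0=S P1=S  mem[L7]=57
12. P0: load  L5  bus=[BusRd]  L5: P0=S P1=I  mem[L5]=40

bus = none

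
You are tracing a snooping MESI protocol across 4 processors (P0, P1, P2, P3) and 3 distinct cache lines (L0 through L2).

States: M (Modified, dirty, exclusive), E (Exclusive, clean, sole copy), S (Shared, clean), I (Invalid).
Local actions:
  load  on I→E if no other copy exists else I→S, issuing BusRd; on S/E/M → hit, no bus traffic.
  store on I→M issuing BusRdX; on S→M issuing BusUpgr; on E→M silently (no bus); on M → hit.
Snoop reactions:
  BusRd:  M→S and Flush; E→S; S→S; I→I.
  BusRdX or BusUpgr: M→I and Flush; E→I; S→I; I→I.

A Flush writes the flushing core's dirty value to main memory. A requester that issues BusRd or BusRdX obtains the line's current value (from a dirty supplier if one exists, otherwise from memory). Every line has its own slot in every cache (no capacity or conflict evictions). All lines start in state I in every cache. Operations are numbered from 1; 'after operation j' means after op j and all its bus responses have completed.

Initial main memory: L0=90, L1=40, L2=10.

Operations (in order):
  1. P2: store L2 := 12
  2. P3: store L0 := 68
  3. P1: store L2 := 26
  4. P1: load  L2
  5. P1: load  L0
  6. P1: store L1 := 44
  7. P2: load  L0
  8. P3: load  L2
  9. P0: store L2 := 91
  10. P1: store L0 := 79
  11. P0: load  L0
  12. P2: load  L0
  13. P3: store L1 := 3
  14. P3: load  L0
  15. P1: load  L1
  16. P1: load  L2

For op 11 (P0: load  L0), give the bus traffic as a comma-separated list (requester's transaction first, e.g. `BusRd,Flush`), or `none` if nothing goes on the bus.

bus = BusRd,Flush

[1] P2: store L2 := 12 | P0:I, P1:I, P2:M(12), P3:I | bus: BusRdX
[2] P3: store L0 := 68 | P0:I, P1:I, P2:I, P3:M(68) | bus: BusRdX
[3] P1: store L2 := 26 | P0:I, P1:M(26), P2:I, P3:I | bus: BusRdX,Flush
[4] P1: load  L2 | P0:I, P1:M(26), P2:I, P3:I | bus: none
[5] P1: load  L0 | P0:I, P1:S(68), P2:I, P3:S(68) | bus: BusRd,Flush
[6] P1: store L1 := 44 | P0:I, P1:M(44), P2:I, P3:I | bus: BusRdX
[7] P2: load  L0 | P0:I, P1:S(68), P2:S(68), P3:S(68) | bus: BusRd
[8] P3: load  L2 | P0:I, P1:S(26), P2:I, P3:S(26) | bus: BusRd,Flush
[9] P0: store L2 := 91 | P0:M(91), P1:I, P2:I, P3:I | bus: BusRdX
[10] P1: store L0 := 79 | P0:I, P1:M(79), P2:I, P3:I | bus: BusUpgr
[11] P0: load  L0 | P0:S(79), P1:S(79), P2:I, P3:I | bus: BusRd,Flush
[12] P2: load  L0 | P0:S(79), P1:S(79), P2:S(79), P3:I | bus: BusRd
[13] P3: store L1 := 3 | P0:I, P1:I, P2:I, P3:M(3) | bus: BusRdX,Flush
[14] P3: load  L0 | P0:S(79), P1:S(79), P2:S(79), P3:S(79) | bus: BusRd
[15] P1: load  L1 | P0:I, P1:S(3), P2:I, P3:S(3) | bus: BusRd,Flush
[16] P1: load  L2 | P0:S(91), P1:S(91), P2:I, P3:I | bus: BusRd,Flush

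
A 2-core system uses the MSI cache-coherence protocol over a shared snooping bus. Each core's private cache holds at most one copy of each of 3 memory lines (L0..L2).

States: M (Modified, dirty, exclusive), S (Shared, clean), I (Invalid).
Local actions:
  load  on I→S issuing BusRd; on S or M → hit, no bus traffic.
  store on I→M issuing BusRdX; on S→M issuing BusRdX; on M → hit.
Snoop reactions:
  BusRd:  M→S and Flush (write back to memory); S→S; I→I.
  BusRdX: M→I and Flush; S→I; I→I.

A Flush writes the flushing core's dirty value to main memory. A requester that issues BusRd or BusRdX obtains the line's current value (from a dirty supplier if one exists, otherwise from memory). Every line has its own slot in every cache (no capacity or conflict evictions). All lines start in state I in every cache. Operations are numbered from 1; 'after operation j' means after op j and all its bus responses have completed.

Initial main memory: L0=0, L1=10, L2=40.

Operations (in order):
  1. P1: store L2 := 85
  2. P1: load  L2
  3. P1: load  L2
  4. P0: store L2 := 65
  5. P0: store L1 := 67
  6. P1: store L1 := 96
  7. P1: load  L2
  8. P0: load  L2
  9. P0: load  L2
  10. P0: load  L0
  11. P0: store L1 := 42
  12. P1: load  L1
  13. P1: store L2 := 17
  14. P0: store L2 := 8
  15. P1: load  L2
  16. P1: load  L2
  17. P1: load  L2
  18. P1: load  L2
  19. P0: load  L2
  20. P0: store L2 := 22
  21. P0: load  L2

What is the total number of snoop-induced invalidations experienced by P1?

invalidations = 4

[1] P1: store L2 := 85 | P0:I, P1:M(85) | bus: BusRdX
[2] P1: load  L2 | P0:I, P1:M(85) | bus: none
[3] P1: load  L2 | P0:I, P1:M(85) | bus: none
[4] P0: store L2 := 65 | P0:M(65), P1:I | bus: BusRdX,Flush
[5] P0: store L1 := 67 | P0:M(67), P1:I | bus: BusRdX
[6] P1: store L1 := 96 | P0:I, P1:M(96) | bus: BusRdX,Flush
[7] P1: load  L2 | P0:S(65), P1:S(65) | bus: BusRd,Flush
[8] P0: load  L2 | P0:S(65), P1:S(65) | bus: none
[9] P0: load  L2 | P0:S(65), P1:S(65) | bus: none
[10] P0: load  L0 | P0:S(0), P1:I | bus: BusRd
[11] P0: store L1 := 42 | P0:M(42), P1:I | bus: BusRdX,Flush
[12] P1: load  L1 | P0:S(42), P1:S(42) | bus: BusRd,Flush
[13] P1: store L2 := 17 | P0:I, P1:M(17) | bus: BusRdX
[14] P0: store L2 := 8 | P0:M(8), P1:I | bus: BusRdX,Flush
[15] P1: load  L2 | P0:S(8), P1:S(8) | bus: BusRd,Flush
[16] P1: load  L2 | P0:S(8), P1:S(8) | bus: none
[17] P1: load  L2 | P0:S(8), P1:S(8) | bus: none
[18] P1: load  L2 | P0:S(8), P1:S(8) | bus: none
[19] P0: load  L2 | P0:S(8), P1:S(8) | bus: none
[20] P0: store L2 := 22 | P0:M(22), P1:I | bus: BusRdX
[21] P0: load  L2 | P0:M(22), P1:I | bus: none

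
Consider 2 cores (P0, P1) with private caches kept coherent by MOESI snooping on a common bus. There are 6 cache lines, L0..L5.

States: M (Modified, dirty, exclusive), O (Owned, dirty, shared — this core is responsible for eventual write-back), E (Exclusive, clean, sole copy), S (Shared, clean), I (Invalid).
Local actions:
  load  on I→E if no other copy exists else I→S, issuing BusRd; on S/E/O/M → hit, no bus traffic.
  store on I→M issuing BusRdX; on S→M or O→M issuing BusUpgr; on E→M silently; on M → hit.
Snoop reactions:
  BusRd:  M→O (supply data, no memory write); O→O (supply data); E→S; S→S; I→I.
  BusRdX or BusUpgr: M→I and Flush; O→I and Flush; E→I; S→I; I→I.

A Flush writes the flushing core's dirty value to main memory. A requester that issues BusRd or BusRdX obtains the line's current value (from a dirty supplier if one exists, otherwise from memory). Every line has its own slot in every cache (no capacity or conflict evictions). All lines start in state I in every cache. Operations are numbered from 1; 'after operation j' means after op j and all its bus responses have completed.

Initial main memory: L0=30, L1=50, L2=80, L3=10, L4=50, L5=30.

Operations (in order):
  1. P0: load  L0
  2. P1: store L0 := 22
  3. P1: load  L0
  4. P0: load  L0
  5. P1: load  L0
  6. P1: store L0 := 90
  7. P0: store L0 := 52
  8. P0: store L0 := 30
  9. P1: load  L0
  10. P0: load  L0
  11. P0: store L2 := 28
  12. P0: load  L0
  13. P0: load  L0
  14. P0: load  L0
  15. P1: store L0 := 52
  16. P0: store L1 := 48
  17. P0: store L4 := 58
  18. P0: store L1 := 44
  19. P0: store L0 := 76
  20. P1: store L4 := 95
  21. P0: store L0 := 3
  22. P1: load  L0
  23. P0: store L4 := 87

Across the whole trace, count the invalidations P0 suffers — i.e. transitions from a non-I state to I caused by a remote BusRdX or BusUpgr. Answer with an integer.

step 1: P0: load  L0  ⟶  EI  (L0)  txn=BusRd  M[L0]=30
step 2: P1: store L0 := 22  ⟶  IM  (L0)  txn=BusRdX  M[L0]=30
step 3: P1: load  L0  ⟶  IM  (L0)  txn=∅  M[L0]=30
step 4: P0: load  L0  ⟶  SO  (L0)  txn=BusRd  M[L0]=30
step 5: P1: load  L0  ⟶  SO  (L0)  txn=∅  M[L0]=30
step 6: P1: store L0 := 90  ⟶  IM  (L0)  txn=BusUpgr  M[L0]=30
step 7: P0: store L0 := 52  ⟶  MI  (L0)  txn=BusRdX+Flush  M[L0]=90
step 8: P0: store L0 := 30  ⟶  MI  (L0)  txn=∅  M[L0]=90
step 9: P1: load  L0  ⟶  OS  (L0)  txn=BusRd  M[L0]=90
step 10: P0: load  L0  ⟶  OS  (L0)  txn=∅  M[L0]=90
step 11: P0: store L2 := 28  ⟶  MI  (L2)  txn=BusRdX  M[L2]=80
step 12: P0: load  L0  ⟶  OS  (L0)  txn=∅  M[L0]=90
step 13: P0: load  L0  ⟶  OS  (L0)  txn=∅  M[L0]=90
step 14: P0: load  L0  ⟶  OS  (L0)  txn=∅  M[L0]=90
step 15: P1: store L0 := 52  ⟶  IM  (L0)  txn=BusUpgr+Flush  M[L0]=30
step 16: P0: store L1 := 48  ⟶  MI  (L1)  txn=BusRdX  M[L1]=50
step 17: P0: store L4 := 58  ⟶  MI  (L4)  txn=BusRdX  M[L4]=50
step 18: P0: store L1 := 44  ⟶  MI  (L1)  txn=∅  M[L1]=50
step 19: P0: store L0 := 76  ⟶  MI  (L0)  txn=BusRdX+Flush  M[L0]=52
step 20: P1: store L4 := 95  ⟶  IM  (L4)  txn=BusRdX+Flush  M[L4]=58
step 21: P0: store L0 := 3  ⟶  MI  (L0)  txn=∅  M[L0]=52
step 22: P1: load  L0  ⟶  OS  (L0)  txn=BusRd  M[L0]=52
step 23: P0: store L4 := 87  ⟶  MI  (L4)  txn=BusRdX+Flush  M[L4]=95

invalidations = 4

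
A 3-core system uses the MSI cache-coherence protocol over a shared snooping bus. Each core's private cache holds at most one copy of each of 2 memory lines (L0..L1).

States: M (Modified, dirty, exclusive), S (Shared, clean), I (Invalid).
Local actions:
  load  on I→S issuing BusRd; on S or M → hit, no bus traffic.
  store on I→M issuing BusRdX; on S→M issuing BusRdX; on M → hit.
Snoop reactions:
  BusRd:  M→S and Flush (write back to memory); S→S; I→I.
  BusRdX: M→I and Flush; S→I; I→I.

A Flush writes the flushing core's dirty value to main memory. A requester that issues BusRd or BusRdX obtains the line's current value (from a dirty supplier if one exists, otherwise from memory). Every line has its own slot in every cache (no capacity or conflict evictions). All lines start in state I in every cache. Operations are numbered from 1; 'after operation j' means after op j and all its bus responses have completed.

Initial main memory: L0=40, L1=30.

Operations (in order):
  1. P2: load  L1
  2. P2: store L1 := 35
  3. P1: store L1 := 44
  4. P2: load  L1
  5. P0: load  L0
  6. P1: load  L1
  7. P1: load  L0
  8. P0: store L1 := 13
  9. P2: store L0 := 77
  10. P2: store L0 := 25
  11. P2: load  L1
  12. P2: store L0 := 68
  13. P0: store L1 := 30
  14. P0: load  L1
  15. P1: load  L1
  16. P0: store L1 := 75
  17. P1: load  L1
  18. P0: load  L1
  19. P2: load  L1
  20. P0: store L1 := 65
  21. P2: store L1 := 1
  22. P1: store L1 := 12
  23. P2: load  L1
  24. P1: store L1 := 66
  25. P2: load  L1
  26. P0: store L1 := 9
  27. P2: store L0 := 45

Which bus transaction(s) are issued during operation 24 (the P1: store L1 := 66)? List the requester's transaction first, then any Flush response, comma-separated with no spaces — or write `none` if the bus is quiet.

[1] P2: load  L1 | P0:I, P1:I, P2:S(30) | bus: BusRd
[2] P2: store L1 := 35 | P0:I, P1:I, P2:M(35) | bus: BusRdX
[3] P1: store L1 := 44 | P0:I, P1:M(44), P2:I | bus: BusRdX,Flush
[4] P2: load  L1 | P0:I, P1:S(44), P2:S(44) | bus: BusRd,Flush
[5] P0: load  L0 | P0:S(40), P1:I, P2:I | bus: BusRd
[6] P1: load  L1 | P0:I, P1:S(44), P2:S(44) | bus: none
[7] P1: load  L0 | P0:S(40), P1:S(40), P2:I | bus: BusRd
[8] P0: store L1 := 13 | P0:M(13), P1:I, P2:I | bus: BusRdX
[9] P2: store L0 := 77 | P0:I, P1:I, P2:M(77) | bus: BusRdX
[10] P2: store L0 := 25 | P0:I, P1:I, P2:M(25) | bus: none
[11] P2: load  L1 | P0:S(13), P1:I, P2:S(13) | bus: BusRd,Flush
[12] P2: store L0 := 68 | P0:I, P1:I, P2:M(68) | bus: none
[13] P0: store L1 := 30 | P0:M(30), P1:I, P2:I | bus: BusRdX
[14] P0: load  L1 | P0:M(30), P1:I, P2:I | bus: none
[15] P1: load  L1 | P0:S(30), P1:S(30), P2:I | bus: BusRd,Flush
[16] P0: store L1 := 75 | P0:M(75), P1:I, P2:I | bus: BusRdX
[17] P1: load  L1 | P0:S(75), P1:S(75), P2:I | bus: BusRd,Flush
[18] P0: load  L1 | P0:S(75), P1:S(75), P2:I | bus: none
[19] P2: load  L1 | P0:S(75), P1:S(75), P2:S(75) | bus: BusRd
[20] P0: store L1 := 65 | P0:M(65), P1:I, P2:I | bus: BusRdX
[21] P2: store L1 := 1 | P0:I, P1:I, P2:M(1) | bus: BusRdX,Flush
[22] P1: store L1 := 12 | P0:I, P1:M(12), P2:I | bus: BusRdX,Flush
[23] P2: load  L1 | P0:I, P1:S(12), P2:S(12) | bus: BusRd,Flush
[24] P1: store L1 := 66 | P0:I, P1:M(66), P2:I | bus: BusRdX
[25] P2: load  L1 | P0:I, P1:S(66), P2:S(66) | bus: BusRd,Flush
[26] P0: store L1 := 9 | P0:M(9), P1:I, P2:I | bus: BusRdX
[27] P2: store L0 := 45 | P0:I, P1:I, P2:M(45) | bus: none

bus = BusRdX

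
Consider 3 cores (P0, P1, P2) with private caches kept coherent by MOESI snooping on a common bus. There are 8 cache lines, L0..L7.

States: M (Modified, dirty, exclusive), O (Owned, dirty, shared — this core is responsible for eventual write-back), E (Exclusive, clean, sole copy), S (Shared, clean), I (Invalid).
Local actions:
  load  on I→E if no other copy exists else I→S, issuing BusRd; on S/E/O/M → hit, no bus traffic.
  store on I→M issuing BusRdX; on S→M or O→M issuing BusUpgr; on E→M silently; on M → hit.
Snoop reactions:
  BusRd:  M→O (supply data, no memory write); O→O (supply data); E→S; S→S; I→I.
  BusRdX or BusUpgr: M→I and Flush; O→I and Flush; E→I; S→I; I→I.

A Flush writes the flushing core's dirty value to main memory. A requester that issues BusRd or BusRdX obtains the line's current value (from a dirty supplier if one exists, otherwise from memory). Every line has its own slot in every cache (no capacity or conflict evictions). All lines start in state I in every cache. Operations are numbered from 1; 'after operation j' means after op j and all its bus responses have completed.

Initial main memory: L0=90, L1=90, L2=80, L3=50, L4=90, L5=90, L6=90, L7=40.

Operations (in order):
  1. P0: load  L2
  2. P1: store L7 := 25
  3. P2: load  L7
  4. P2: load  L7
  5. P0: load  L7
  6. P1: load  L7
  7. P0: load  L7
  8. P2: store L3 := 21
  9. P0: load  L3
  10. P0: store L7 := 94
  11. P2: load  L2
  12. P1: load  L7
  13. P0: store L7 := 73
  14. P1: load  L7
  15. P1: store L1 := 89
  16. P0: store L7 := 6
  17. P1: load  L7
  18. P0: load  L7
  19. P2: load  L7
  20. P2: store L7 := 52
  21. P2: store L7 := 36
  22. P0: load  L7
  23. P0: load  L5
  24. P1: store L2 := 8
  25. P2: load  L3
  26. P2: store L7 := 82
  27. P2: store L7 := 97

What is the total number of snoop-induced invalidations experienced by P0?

invalidations = 3

1. P0: load  L2  bus=[BusRd]  L2: P0=E P1=I P2=I  mem[L2]=80
2. P1: store L7 := 25  bus=[BusRdX]  L7: P0=I P1=M P2=I  mem[L7]=40
3. P2: load  L7  bus=[BusRd]  L7: P0=I P1=O P2=S  mem[L7]=40
4. P2: load  L7  bus=[-]  L7: P0=I P1=O P2=S  mem[L7]=40
5. P0: load  L7  bus=[BusRd]  L7: P0=S P1=O P2=S  mem[L7]=40
6. P1: load  L7  bus=[-]  L7: P0=S P1=O P2=S  mem[L7]=40
7. P0: load  L7  bus=[-]  L7: P0=S P1=O P2=S  mem[L7]=40
8. P2: store L3 := 21  bus=[BusRdX]  L3: P0=I P1=I P2=M  mem[L3]=50
9. P0: load  L3  bus=[BusRd]  L3: P0=S P1=I P2=O  mem[L3]=50
10. P0: store L7 := 94  bus=[BusUpgr,Flush]  L7: P0=M P1=I P2=I  mem[L7]=25
11. P2: load  L2  bus=[BusRd]  L2: P0=S P1=I P2=S  mem[L2]=80
12. P1: load  L7  bus=[BusRd]  L7: P0=O P1=S P2=I  mem[L7]=25
13. P0: store L7 := 73  bus=[BusUpgr]  L7: P0=M P1=I P2=I  mem[L7]=25
14. P1: load  L7  bus=[BusRd]  L7: P0=O P1=S P2=I  mem[L7]=25
15. P1: store L1 := 89  bus=[BusRdX]  L1: P0=I P1=M P2=I  mem[L1]=90
16. P0: store L7 := 6  bus=[BusUpgr]  L7: P0=M P1=I P2=I  mem[L7]=25
17. P1: load  L7  bus=[BusRd]  L7: P0=O P1=S P2=I  mem[L7]=25
18. P0: load  L7  bus=[-]  L7: P0=O P1=S P2=I  mem[L7]=25
19. P2: load  L7  bus=[BusRd]  L7: P0=O P1=S P2=S  mem[L7]=25
20. P2: store L7 := 52  bus=[BusUpgr,Flush]  L7: P0=I P1=I P2=M  mem[L7]=6
21. P2: store L7 := 36  bus=[-]  L7: P0=I P1=I P2=M  mem[L7]=6
22. P0: load  L7  bus=[BusRd]  L7: P0=S P1=I P2=O  mem[L7]=6
23. P0: load  L5  bus=[BusRd]  L5: P0=E P1=I P2=I  mem[L5]=90
24. P1: store L2 := 8  bus=[BusRdX]  L2: P0=I P1=M P2=I  mem[L2]=80
25. P2: load  L3  bus=[-]  L3: P0=S P1=I P2=O  mem[L3]=50
26. P2: store L7 := 82  bus=[BusUpgr]  L7: P0=I P1=I P2=M  mem[L7]=6
27. P2: store L7 := 97  bus=[-]  L7: P0=I P1=I P2=M  mem[L7]=6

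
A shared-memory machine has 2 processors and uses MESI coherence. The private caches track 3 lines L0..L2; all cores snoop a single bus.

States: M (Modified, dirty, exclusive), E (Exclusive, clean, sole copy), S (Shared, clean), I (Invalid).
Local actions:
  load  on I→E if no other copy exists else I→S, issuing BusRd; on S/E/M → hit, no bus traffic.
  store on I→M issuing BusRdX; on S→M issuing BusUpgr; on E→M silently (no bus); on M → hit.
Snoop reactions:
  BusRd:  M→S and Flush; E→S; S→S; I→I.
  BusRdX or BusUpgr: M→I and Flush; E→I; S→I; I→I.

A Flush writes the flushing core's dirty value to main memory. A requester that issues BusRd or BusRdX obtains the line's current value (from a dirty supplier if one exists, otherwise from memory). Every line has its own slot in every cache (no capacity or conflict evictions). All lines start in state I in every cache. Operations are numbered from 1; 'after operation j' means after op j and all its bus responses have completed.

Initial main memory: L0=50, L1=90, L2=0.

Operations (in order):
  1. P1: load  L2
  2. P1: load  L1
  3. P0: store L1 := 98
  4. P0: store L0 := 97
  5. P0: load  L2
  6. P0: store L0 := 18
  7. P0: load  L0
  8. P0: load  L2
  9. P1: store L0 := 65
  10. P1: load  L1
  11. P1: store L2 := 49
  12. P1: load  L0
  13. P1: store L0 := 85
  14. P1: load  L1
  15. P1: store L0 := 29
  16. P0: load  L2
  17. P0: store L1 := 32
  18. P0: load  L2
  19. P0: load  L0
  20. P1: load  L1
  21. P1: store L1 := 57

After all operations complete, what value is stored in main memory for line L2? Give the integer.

memory[L2] = 49

1. P1: load  L2  bus=[BusRd]  L2: P0=I P1=E  mem[L2]=0
2. P1: load  L1  bus=[BusRd]  L1: P0=I P1=E  mem[L1]=90
3. P0: store L1 := 98  bus=[BusRdX]  L1: P0=M P1=I  mem[L1]=90
4. P0: store L0 := 97  bus=[BusRdX]  L0: P0=M P1=I  mem[L0]=50
5. P0: load  L2  bus=[BusRd]  L2: P0=S P1=S  mem[L2]=0
6. P0: store L0 := 18  bus=[-]  L0: P0=M P1=I  mem[L0]=50
7. P0: load  L0  bus=[-]  L0: P0=M P1=I  mem[L0]=50
8. P0: load  L2  bus=[-]  L2: P0=S P1=S  mem[L2]=0
9. P1: store L0 := 65  bus=[BusRdX,Flush]  L0: P0=I P1=M  mem[L0]=18
10. P1: load  L1  bus=[BusRd,Flush]  L1: P0=S P1=S  mem[L1]=98
11. P1: store L2 := 49  bus=[BusUpgr]  L2: P0=I P1=M  mem[L2]=0
12. P1: load  L0  bus=[-]  L0: P0=I P1=M  mem[L0]=18
13. P1: store L0 := 85  bus=[-]  L0: P0=I P1=M  mem[L0]=18
14. P1: load  L1  bus=[-]  L1: P0=S P1=S  mem[L1]=98
15. P1: store L0 := 29  bus=[-]  L0: P0=I P1=M  mem[L0]=18
16. P0: load  L2  bus=[BusRd,Flush]  L2: P0=S P1=S  mem[L2]=49
17. P0: store L1 := 32  bus=[BusUpgr]  L1: P0=M P1=I  mem[L1]=98
18. P0: load  L2  bus=[-]  L2: P0=S P1=S  mem[L2]=49
19. P0: load  L0  bus=[BusRd,Flush]  L0: P0=S P1=S  mem[L0]=29
20. P1: load  L1  bus=[BusRd,Flush]  L1: P0=S P1=S  mem[L1]=32
21. P1: store L1 := 57  bus=[BusUpgr]  L1: P0=I P1=M  mem[L1]=32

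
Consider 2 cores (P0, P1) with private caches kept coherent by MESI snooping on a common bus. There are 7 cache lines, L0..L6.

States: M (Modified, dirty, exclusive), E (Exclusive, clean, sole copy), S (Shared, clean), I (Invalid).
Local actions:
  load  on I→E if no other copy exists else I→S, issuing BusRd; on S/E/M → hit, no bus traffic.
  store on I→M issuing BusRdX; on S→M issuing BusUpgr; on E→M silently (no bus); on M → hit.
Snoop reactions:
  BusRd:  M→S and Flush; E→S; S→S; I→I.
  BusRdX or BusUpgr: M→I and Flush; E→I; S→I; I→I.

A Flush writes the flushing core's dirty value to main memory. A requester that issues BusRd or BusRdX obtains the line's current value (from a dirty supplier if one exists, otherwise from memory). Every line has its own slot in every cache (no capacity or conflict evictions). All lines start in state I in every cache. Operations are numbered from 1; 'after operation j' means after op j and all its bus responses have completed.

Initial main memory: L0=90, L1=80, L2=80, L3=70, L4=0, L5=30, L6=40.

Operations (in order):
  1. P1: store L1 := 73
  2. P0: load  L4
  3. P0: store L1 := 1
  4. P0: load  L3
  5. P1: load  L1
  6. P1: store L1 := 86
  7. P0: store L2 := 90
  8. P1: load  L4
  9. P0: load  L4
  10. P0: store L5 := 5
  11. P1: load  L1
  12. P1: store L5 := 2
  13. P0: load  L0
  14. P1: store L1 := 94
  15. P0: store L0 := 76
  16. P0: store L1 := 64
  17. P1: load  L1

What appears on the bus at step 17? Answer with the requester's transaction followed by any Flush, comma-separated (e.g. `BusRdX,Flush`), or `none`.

step 1: P1: store L1 := 73  ⟶  IM  (L1)  txn=BusRdX  M[L1]=80
step 2: P0: load  L4  ⟶  EI  (L4)  txn=BusRd  M[L4]=0
step 3: P0: store L1 := 1  ⟶  MI  (L1)  txn=BusRdX+Flush  M[L1]=73
step 4: P0: load  L3  ⟶  EI  (L3)  txn=BusRd  M[L3]=70
step 5: P1: load  L1  ⟶  SS  (L1)  txn=BusRd+Flush  M[L1]=1
step 6: P1: store L1 := 86  ⟶  IM  (L1)  txn=BusUpgr  M[L1]=1
step 7: P0: store L2 := 90  ⟶  MI  (L2)  txn=BusRdX  M[L2]=80
step 8: P1: load  L4  ⟶  SS  (L4)  txn=BusRd  M[L4]=0
step 9: P0: load  L4  ⟶  SS  (L4)  txn=∅  M[L4]=0
step 10: P0: store L5 := 5  ⟶  MI  (L5)  txn=BusRdX  M[L5]=30
step 11: P1: load  L1  ⟶  IM  (L1)  txn=∅  M[L1]=1
step 12: P1: store L5 := 2  ⟶  IM  (L5)  txn=BusRdX+Flush  M[L5]=5
step 13: P0: load  L0  ⟶  EI  (L0)  txn=BusRd  M[L0]=90
step 14: P1: store L1 := 94  ⟶  IM  (L1)  txn=∅  M[L1]=1
step 15: P0: store L0 := 76  ⟶  MI  (L0)  txn=∅  M[L0]=90
step 16: P0: store L1 := 64  ⟶  MI  (L1)  txn=BusRdX+Flush  M[L1]=94
step 17: P1: load  L1  ⟶  SS  (L1)  txn=BusRd+Flush  M[L1]=64

bus = BusRd,Flush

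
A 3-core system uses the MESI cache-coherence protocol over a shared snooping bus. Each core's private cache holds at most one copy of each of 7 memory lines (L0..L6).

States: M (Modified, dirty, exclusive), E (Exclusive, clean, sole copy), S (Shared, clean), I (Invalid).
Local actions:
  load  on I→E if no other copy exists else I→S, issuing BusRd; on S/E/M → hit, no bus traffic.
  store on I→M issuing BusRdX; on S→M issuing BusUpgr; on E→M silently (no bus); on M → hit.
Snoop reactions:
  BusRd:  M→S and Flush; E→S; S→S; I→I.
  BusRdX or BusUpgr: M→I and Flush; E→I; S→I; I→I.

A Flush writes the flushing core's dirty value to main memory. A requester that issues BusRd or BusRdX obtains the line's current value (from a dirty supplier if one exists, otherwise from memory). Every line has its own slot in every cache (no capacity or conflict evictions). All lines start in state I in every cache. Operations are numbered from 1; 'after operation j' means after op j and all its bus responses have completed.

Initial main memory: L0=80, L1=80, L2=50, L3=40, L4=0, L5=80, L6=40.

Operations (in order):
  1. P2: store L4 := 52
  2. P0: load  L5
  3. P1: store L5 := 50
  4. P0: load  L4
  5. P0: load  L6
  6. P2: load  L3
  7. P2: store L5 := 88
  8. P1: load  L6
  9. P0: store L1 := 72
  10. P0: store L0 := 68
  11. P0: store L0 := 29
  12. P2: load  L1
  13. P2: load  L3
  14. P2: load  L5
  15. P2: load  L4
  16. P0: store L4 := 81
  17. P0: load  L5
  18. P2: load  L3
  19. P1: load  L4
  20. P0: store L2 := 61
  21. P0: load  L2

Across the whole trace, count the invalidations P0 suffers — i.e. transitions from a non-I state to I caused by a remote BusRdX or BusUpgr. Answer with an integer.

step 1: P2: store L4 := 52  ⟶  IIM  (L4)  txn=BusRdX  M[L4]=0
step 2: P0: load  L5  ⟶  EII  (L5)  txn=BusRd  M[L5]=80
step 3: P1: store L5 := 50  ⟶  IMI  (L5)  txn=BusRdX  M[L5]=80
step 4: P0: load  L4  ⟶  SIS  (L4)  txn=BusRd+Flush  M[L4]=52
step 5: P0: load  L6  ⟶  EII  (L6)  txn=BusRd  M[L6]=40
step 6: P2: load  L3  ⟶  IIE  (L3)  txn=BusRd  M[L3]=40
step 7: P2: store L5 := 88  ⟶  IIM  (L5)  txn=BusRdX+Flush  M[L5]=50
step 8: P1: load  L6  ⟶  SSI  (L6)  txn=BusRd  M[L6]=40
step 9: P0: store L1 := 72  ⟶  MII  (L1)  txn=BusRdX  M[L1]=80
step 10: P0: store L0 := 68  ⟶  MII  (L0)  txn=BusRdX  M[L0]=80
step 11: P0: store L0 := 29  ⟶  MII  (L0)  txn=∅  M[L0]=80
step 12: P2: load  L1  ⟶  SIS  (L1)  txn=BusRd+Flush  M[L1]=72
step 13: P2: load  L3  ⟶  IIE  (L3)  txn=∅  M[L3]=40
step 14: P2: load  L5  ⟶  IIM  (L5)  txn=∅  M[L5]=50
step 15: P2: load  L4  ⟶  SIS  (L4)  txn=∅  M[L4]=52
step 16: P0: store L4 := 81  ⟶  MII  (L4)  txn=BusUpgr  M[L4]=52
step 17: P0: load  L5  ⟶  SIS  (L5)  txn=BusRd+Flush  M[L5]=88
step 18: P2: load  L3  ⟶  IIE  (L3)  txn=∅  M[L3]=40
step 19: P1: load  L4  ⟶  SSI  (L4)  txn=BusRd+Flush  M[L4]=81
step 20: P0: store L2 := 61  ⟶  MII  (L2)  txn=BusRdX  M[L2]=50
step 21: P0: load  L2  ⟶  MII  (L2)  txn=∅  M[L2]=50

invalidations = 1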